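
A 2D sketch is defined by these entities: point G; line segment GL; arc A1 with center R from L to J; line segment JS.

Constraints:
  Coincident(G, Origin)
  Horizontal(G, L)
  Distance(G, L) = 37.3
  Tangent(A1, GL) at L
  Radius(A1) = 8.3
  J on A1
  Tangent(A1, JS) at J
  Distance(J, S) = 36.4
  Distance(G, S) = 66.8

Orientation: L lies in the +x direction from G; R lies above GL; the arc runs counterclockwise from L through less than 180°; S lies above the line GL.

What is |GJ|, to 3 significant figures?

46.0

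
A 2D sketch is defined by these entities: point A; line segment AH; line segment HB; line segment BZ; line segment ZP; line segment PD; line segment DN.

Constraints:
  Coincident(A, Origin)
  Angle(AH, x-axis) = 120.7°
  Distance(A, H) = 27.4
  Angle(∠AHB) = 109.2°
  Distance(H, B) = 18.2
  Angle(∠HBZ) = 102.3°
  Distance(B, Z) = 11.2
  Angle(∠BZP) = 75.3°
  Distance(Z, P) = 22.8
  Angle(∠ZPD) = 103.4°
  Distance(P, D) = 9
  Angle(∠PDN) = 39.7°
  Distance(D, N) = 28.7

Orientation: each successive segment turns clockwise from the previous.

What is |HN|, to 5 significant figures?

26.618

A is at the origin; AH runs at 120.7° with length 27.4, so H = (-13.989, 23.560). ∠AHB = 109.2° gives HB at 49.900° from the x-axis; with |HB| = 18.2, B = (-2.2658, 37.482). ∠HBZ = 102.3° gives BZ at -27.800° from the x-axis; with |BZ| = 11.2, Z = (7.6415, 32.258). ∠BZP = 75.3° gives ZP at -132.50° from the x-axis; with |ZP| = 22.8, P = (-7.7620, 15.448). ∠ZPD = 103.4° gives PD at 150.90° from the x-axis; with |PD| = 9.0, D = (-15.626, 19.825). ∠PDN = 39.7° gives DN at 10.600° from the x-axis; with |DN| = 28.7, N = (12.584, 25.104). Then |HN| = |N − H| = 26.618.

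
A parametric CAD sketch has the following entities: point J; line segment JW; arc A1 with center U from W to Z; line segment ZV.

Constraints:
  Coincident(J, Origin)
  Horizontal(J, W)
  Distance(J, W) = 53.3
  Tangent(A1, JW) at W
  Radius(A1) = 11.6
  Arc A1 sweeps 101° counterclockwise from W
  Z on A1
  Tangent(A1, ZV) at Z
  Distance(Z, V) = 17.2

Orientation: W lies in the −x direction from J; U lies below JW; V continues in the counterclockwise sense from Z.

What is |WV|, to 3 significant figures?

31.7

On A1, W sits at bearing 90° from U; a 101° counterclockwise sweep puts Z at bearing 191°, so Z = U + 11.6·(cos 191°, sin 191°) = (-64.7, -13.8). Tangency of A1 to ZV means the radius UZ is perpendicular to ZV, so ZV runs along (−sin 191°, cos 191°); with |ZV| = 17.2, V = (-61.4, -30.7). Then |WV| = |V − W| = 31.7.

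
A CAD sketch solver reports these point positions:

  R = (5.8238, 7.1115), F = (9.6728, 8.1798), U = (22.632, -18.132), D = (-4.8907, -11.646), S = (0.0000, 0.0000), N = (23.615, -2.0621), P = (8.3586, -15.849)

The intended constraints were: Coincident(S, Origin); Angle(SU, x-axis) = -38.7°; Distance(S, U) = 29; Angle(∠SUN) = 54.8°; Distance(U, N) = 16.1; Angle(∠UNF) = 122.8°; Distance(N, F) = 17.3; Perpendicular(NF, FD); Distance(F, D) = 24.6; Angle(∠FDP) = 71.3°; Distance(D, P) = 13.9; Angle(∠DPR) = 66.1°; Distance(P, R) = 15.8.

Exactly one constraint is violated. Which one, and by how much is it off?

Distance(P, R) = 15.8 — off by 7.30.

S = (0.00, 0.00) ✓; SU at -38.70° ✓; |SU| = 29.00 ✓; ∠SUN = 54.80° ✓; |UN| = 16.10 ✓; ∠UNF = 122.8° ✓; |NF| = 17.30 ✓; ∠(NF, FD) = 90.00° ✓; |FD| = 24.60 ✓; ∠FDP = 71.30° ✓; |DP| = 13.90 ✓; ∠DPR = 66.10° ✓; |PR| = 23.10 ✗.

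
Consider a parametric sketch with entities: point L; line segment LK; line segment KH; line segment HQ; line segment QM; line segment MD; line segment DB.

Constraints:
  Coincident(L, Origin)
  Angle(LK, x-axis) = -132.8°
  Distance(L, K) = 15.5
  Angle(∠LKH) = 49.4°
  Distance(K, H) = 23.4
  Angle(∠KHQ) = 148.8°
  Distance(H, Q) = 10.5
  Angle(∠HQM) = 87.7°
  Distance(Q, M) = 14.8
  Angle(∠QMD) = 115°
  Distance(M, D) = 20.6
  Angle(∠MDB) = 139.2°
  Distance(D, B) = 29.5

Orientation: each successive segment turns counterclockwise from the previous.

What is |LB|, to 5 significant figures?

32.027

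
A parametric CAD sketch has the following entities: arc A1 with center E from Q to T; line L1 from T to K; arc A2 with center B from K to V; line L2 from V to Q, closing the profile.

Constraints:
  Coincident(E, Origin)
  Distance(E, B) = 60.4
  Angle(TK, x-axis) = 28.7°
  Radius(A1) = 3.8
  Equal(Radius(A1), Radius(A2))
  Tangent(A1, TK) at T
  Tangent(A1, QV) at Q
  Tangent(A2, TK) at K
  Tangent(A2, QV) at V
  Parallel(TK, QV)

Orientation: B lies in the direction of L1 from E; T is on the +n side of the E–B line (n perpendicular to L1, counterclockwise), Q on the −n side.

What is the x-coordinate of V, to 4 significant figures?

54.80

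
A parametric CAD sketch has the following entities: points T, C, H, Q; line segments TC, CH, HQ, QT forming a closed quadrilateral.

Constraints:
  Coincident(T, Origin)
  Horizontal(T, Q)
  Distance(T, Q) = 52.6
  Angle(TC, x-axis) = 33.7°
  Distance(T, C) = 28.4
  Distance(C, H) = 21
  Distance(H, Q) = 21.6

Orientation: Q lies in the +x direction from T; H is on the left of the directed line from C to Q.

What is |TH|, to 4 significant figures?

48.49

Checks: T.y = 0.00, Q.y = 0.00 ✓; |CH| = 21.00 ✓; |HQ| = 21.60 ✓.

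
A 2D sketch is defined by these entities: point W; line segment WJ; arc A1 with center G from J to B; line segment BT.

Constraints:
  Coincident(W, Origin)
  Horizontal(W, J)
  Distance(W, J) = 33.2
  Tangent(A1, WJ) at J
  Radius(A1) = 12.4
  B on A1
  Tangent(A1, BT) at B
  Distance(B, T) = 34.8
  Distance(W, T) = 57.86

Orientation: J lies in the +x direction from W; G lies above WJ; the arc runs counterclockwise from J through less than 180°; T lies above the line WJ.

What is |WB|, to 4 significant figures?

47.82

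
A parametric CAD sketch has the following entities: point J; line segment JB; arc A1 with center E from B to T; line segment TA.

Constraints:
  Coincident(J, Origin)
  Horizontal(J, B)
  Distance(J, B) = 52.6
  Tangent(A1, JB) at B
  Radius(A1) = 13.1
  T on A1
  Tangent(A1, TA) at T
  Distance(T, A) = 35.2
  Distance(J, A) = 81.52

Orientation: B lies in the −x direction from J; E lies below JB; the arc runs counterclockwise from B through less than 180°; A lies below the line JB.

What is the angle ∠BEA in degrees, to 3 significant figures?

160°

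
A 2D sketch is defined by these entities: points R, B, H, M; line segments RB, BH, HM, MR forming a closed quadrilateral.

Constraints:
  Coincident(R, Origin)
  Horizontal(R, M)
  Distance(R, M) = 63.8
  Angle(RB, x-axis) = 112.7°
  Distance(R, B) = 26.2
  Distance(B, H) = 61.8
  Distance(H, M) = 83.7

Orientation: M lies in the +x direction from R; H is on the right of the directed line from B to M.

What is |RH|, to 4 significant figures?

39.19

R is at the origin; RM is horizontal with |RM| = 63.8 and M in +x, so M = (63.8, 0). RB runs at 112.7° with |RB| = 26.2, so B = (-10.11, 24.17). H is determined by |BH| = 61.8 and |HM| = 83.7 together: it lies at the intersection of circle(B, 61.8) and circle(M, 83.7). With |BM| = 77.76, the foot of the radical line on BM is 18.39 from B and the perpendicular offset is √(61.8² − 18.39²) = 59.00. Taking the right-of-BM solution: H = (-10.97, -37.62).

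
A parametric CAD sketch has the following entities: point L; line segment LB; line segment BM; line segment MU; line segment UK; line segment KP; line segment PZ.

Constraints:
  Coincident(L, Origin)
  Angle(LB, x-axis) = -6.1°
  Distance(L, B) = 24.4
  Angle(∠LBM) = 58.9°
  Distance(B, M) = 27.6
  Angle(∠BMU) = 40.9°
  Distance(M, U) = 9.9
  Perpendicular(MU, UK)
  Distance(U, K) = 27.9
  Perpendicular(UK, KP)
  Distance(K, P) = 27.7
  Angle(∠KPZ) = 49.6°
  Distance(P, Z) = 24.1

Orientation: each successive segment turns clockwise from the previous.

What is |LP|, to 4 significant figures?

54.59

MU ⟂ UK, so UK runs at 3.700°; with |UK| = 27.9, K = (34.78, -12.90). UK ⟂ KP, so KP runs at -86.30°; with |KP| = 27.7, P = (36.57, -40.54). Then |LP| = |P − L| = 54.59.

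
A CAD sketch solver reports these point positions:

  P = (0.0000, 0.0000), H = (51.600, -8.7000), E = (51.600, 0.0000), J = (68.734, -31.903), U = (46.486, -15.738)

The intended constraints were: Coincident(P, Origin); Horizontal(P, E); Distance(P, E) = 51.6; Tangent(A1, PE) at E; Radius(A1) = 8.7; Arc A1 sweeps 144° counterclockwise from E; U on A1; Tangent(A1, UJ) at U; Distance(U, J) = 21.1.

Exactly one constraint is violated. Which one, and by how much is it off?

Distance(U, J) = 21.1 — off by 6.40.

P = (0.00, 0.00) ✓; P.y = 0.00, E.y = 0.00 ✓; |PE| = 51.60 ✓; ∠(HE, EP) = 90.00° ✓; |HE| = 8.700 ✓; bearing(H→U) − bearing(H→E) = 144.0° ✓; |HU| = 8.700 ✓; ∠(HU, UJ) = 90.00° ✓; |UJ| = 27.50 ✗.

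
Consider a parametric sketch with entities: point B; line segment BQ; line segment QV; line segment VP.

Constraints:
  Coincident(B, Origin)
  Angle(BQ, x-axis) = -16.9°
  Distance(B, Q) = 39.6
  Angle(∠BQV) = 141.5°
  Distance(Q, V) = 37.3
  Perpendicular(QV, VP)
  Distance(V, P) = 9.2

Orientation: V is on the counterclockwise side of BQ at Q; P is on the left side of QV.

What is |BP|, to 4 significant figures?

70.02

∠BQV = 141.5°, so QV runs at -16.9° + (180° − 141.5°) = 21.60° from the x-axis; with |QV| = 37.3, V = Q + 37.3·(cos 21.60°, sin 21.60°) = (72.57, 2.219). The perpendicularity gives VP at right angles to QV; with |VP| = 9.2 on the left of QV, P = V + 9.2·(-0.3681, 0.9298) = (69.18, 10.77). Then |BP| = |P − B| = 70.02.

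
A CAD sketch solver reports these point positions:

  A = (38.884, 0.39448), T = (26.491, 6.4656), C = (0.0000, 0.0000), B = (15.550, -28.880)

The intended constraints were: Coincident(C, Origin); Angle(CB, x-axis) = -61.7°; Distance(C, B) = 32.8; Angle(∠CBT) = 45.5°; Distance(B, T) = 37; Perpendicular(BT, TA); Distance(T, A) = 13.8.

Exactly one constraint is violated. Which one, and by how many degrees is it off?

Perpendicular(BT, TA) — off by 8.90°.

C = (0.00, 0.00) ✓; CB at -61.70° ✓; |CB| = 32.80 ✓; ∠CBT = 45.50° ✓; |BT| = 37.00 ✓; ∠(BT, TA) = 98.90° ✗; |TA| = 13.80 ✓.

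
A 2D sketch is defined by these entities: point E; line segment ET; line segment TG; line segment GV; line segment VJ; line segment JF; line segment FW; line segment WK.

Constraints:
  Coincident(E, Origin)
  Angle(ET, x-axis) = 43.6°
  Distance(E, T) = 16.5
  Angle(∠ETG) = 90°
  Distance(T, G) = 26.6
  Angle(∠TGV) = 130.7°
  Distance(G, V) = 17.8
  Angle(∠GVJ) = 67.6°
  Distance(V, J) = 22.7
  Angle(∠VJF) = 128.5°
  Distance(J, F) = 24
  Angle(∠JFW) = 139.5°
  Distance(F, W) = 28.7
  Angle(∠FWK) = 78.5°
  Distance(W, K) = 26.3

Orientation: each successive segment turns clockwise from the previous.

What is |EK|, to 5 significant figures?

41.469

E is at the origin; ET runs at 43.6° with length 16.5, so T = (11.949, 11.379). ∠ETG = 90.0° gives TG at -46.400° from the x-axis; with |TG| = 26.6, G = (30.293, -7.8842). ∠TGV = 130.7° gives GV at -95.700° from the x-axis; with |GV| = 17.8, V = (28.525, -25.596). ∠GVJ = 67.6° gives VJ at 151.90° from the x-axis; with |VJ| = 22.7, J = (8.5005, -14.904). ∠VJF = 128.5° gives JF at 100.40° from the x-axis; with |JF| = 24.0, F = (4.1681, 8.7014). ∠JFW = 139.5° gives FW at 59.900° from the x-axis; with |FW| = 28.7, W = (18.561, 33.531). ∠FWK = 78.5° gives WK at -41.600° from the x-axis; with |WK| = 26.3, K = (38.229, 16.070). Then |EK| = |K − E| = 41.469.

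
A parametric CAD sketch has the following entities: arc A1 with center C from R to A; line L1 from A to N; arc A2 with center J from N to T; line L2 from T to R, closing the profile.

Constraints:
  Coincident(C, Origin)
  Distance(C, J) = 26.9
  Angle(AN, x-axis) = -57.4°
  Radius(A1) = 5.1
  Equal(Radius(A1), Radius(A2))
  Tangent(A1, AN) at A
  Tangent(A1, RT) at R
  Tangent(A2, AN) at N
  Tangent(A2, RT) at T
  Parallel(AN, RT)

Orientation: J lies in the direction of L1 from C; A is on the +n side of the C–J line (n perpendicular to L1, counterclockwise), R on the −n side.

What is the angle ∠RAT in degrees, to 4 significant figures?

69.23°

The slot axis is L1's direction at -57.4°, so u = (cos -57.4°, sin -57.4°) = (0.5388, -0.8425) and n = (−sin -57.4°, cos -57.4°) = (0.8425, 0.5388). C is at the origin and J lies 26.9 along u from C, so J = 26.9·u = (14.49, -22.66). Tangency of A1 to both parallel lines with radius 5.1 puts A and R at C ± 5.1·n: A = (4.297, 2.748), R = (-4.297, -2.748). Equal radii place N and T the same way about J: N = J + 5.1·n = (18.79, -19.91), T = J − 5.1·n = (10.20, -25.41). Then cos ∠RAT = AR·AT / (|AR||AT|), giving 69.23°.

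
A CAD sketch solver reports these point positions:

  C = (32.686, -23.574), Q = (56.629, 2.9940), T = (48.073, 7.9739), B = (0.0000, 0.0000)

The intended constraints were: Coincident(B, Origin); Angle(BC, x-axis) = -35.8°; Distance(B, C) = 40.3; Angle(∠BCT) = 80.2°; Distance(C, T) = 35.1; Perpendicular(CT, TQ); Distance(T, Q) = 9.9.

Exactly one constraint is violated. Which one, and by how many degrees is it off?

Perpendicular(CT, TQ) — off by 4.20°.

B = (0.00, 0.00) ✓; BC at -35.80° ✓; |BC| = 40.30 ✓; ∠BCT = 80.20° ✓; |CT| = 35.10 ✓; ∠(CT, TQ) = 94.20° ✗; |TQ| = 9.900 ✓.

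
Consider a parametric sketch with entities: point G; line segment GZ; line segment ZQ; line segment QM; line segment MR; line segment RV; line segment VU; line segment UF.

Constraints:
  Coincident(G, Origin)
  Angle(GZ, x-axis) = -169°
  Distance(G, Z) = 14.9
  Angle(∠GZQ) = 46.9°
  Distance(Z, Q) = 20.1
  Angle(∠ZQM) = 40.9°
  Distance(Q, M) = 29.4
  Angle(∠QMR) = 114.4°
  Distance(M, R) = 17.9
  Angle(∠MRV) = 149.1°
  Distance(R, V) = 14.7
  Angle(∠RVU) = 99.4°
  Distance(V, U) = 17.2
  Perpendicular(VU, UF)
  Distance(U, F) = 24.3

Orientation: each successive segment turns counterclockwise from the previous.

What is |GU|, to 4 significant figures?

33.67

G is at the origin; GZ runs at -169.0° with length 14.9, so Z = (-14.63, -2.843). ∠GZQ = 46.9° gives ZQ at -35.90° from the x-axis; with |ZQ| = 20.1, Q = (1.656, -14.63). ∠ZQM = 40.9° gives QM at 103.2° from the x-axis; with |QM| = 29.4, M = (-5.058, 13.99). ∠QMR = 114.4° gives MR at 168.8° from the x-axis; with |MR| = 17.9, R = (-22.62, 17.47). ∠MRV = 149.1° gives RV at -160.3° from the x-axis; with |RV| = 14.7, V = (-36.46, 12.52). ∠RVU = 99.4° gives VU at -79.70° from the x-axis; with |VU| = 17.2, U = (-33.38, -4.407). Then |GU| = |U − G| = 33.67.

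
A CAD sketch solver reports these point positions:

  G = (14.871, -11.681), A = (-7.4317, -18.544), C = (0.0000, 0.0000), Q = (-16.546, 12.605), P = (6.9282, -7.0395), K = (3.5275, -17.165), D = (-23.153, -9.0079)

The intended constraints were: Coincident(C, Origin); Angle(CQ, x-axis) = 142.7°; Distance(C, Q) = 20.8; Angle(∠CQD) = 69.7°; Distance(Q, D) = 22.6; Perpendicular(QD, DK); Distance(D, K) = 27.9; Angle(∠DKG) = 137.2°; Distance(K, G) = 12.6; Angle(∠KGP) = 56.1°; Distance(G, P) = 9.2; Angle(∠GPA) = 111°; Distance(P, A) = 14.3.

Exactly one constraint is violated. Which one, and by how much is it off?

Distance(P, A) = 14.3 — off by 4.10.

C = (0.00, 0.00) ✓; CQ at 142.7° ✓; |CQ| = 20.80 ✓; ∠CQD = 69.70° ✓; |QD| = 22.60 ✓; ∠(QD, DK) = 90.00° ✓; |DK| = 27.90 ✓; ∠DKG = 137.2° ✓; |KG| = 12.60 ✓; ∠KGP = 56.10° ✓; |GP| = 9.200 ✓; ∠GPA = 111.0° ✓; |PA| = 18.40 ✗.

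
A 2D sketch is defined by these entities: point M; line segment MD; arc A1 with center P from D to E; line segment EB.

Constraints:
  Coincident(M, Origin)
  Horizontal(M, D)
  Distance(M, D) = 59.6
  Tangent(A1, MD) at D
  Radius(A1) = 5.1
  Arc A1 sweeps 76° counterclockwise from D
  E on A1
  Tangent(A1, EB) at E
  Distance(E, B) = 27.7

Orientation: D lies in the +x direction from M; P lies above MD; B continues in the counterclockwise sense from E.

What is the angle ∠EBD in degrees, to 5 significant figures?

6.7534°

M is at the origin; MD is horizontal with |MD| = 59.6 and D on the +x side, so D = (59.600, 0.0000). Since A1 is tangent to MD there, PD ⟂ MD, so P = D + (0, 5.1) = (59.600, 5.1000). On A1, D sits at bearing -90° from P; a 76° counterclockwise sweep puts E at bearing -14°, so E = P + 5.1·(cos -14°, sin -14°) = (64.549, 3.8662). The tangent condition forces PE to be normal to EB, so EB runs along (−sin -14°, cos -14°); with |EB| = 27.7, B = (71.250, 30.743). Then cos ∠EBD = BE·BD / (|BE||BD|), giving 6.7534°.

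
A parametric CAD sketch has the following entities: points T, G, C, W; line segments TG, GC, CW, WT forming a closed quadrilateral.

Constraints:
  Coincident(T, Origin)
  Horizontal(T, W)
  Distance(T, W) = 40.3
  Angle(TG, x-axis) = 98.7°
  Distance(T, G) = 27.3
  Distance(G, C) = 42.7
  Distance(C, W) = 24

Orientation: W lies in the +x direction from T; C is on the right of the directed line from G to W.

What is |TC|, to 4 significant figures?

20.50

Checks: T = (0.00, 0.00) ✓; |GC| = 42.70 ✓; |CW| = 24.00 ✓.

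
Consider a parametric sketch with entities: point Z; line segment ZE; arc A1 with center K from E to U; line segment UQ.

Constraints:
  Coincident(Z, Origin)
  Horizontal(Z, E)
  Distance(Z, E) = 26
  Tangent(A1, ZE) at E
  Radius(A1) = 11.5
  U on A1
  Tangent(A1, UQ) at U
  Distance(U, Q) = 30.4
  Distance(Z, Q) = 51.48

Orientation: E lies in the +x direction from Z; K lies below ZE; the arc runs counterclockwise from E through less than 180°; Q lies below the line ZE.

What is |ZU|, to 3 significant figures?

22.0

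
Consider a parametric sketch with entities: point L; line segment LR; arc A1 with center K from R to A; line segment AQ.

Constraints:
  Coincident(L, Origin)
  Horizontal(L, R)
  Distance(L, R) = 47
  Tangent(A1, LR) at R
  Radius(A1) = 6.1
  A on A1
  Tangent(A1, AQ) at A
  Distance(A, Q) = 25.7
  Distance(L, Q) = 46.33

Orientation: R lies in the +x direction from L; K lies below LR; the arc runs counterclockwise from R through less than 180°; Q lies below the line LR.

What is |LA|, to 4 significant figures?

41.32

L is at the origin; L and R share the same y with |LR| = 47.0 and R on the +x side, so R = (47.00, 0.000). Since A1 is tangent to LR there, KR ⟂ LR, so K = R + (0, -6.1) = (47.00, -6.100). Since KA ⟂ AQ (tangency), |KQ| = √(6.1² + 25.7²) = 26.41 regardless of where A sits on A1. So Q lies on both circle(L, 46.33) and circle(K, 26.41); the below-LR intersection is Q = (35.43, -29.85). A is the foot of the tangent from Q: A = (41.05, -4.768).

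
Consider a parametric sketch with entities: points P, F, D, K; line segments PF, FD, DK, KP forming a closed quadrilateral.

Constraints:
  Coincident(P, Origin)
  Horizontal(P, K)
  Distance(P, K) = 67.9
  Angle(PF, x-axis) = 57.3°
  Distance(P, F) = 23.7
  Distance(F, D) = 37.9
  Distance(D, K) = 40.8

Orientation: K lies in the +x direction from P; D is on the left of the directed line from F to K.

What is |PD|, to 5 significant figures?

59.144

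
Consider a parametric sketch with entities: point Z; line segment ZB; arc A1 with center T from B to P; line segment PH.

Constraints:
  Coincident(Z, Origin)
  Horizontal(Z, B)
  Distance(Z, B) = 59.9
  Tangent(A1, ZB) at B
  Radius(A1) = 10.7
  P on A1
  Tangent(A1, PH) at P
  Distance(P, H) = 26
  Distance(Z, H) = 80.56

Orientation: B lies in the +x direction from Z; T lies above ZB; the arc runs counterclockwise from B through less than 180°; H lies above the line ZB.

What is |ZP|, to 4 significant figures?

71.30

Z is at the origin; ZB is horizontal with |ZB| = 59.9 and B on the +x side, so B = (59.90, 0.000). The tangent condition forces TB to be normal to ZB, so T = B + (0, 10.7) = (59.90, 10.70). Since TP ⟂ PH (tangency), |TH| = √(10.7² + 26.0²) = 28.12 regardless of where P sits on A1. So H lies on both circle(Z, 80.56) and circle(T, 28.12); the above-ZB intersection is H = (72.04, 36.06). P is the foot of the tangent from H: P = (70.58, 10.10).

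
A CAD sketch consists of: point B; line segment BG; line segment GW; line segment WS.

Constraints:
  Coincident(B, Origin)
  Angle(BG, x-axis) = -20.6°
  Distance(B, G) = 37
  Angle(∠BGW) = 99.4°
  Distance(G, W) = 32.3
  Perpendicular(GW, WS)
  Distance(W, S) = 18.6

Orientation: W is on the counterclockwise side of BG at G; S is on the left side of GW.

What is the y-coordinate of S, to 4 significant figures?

24.25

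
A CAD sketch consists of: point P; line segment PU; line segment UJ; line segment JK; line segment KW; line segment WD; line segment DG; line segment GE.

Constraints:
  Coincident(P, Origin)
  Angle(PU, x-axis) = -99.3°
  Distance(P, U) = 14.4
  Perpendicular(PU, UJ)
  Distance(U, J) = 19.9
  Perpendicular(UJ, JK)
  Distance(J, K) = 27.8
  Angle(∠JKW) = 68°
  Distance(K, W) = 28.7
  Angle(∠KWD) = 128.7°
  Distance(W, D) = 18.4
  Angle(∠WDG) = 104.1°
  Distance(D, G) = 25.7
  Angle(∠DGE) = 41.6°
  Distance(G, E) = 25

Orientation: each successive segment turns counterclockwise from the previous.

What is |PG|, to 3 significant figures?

29.9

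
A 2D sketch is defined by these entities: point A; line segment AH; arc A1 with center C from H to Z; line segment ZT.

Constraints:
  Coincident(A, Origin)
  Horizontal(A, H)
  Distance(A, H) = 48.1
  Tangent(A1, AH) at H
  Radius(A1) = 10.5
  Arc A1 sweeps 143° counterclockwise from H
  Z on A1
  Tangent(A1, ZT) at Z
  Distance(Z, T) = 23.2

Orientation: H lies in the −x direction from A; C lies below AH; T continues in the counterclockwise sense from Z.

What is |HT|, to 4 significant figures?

35.04

A is at the origin; A and H share the same y with |AH| = 48.1 and H on the −x side, so H = (-48.10, 0.000). Tangency of A1 to AH means the radius CH is perpendicular to AH, so C = H + (0, -10.5) = (-48.10, -10.50). On A1, H sits at bearing 90° from C; a 143° counterclockwise sweep puts Z at bearing 233°, so Z = C + 10.5·(cos 233°, sin 233°) = (-54.42, -18.89). Since A1 is tangent to ZT there, CZ ⟂ ZT, so ZT runs along (−sin 233°, cos 233°); with |ZT| = 23.2, T = (-35.89, -32.85). Then |HT| = |T − H| = 35.04.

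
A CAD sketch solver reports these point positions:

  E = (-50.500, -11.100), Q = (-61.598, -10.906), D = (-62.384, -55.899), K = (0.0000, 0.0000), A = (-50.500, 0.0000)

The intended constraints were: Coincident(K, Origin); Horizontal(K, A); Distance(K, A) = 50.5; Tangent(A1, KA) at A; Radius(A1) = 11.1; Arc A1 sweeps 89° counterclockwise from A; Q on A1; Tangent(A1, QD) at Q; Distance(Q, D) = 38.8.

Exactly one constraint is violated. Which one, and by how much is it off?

Distance(Q, D) = 38.8 — off by 6.20.

K = (0.00, 0.00) ✓; K.y = 0.00, A.y = 0.00 ✓; |KA| = 50.50 ✓; ∠(EA, AK) = 90.00° ✓; |EA| = 11.10 ✓; bearing(E→Q) − bearing(E→A) = 89.00° ✓; |EQ| = 11.10 ✓; ∠(EQ, QD) = 90.00° ✓; |QD| = 45.00 ✗.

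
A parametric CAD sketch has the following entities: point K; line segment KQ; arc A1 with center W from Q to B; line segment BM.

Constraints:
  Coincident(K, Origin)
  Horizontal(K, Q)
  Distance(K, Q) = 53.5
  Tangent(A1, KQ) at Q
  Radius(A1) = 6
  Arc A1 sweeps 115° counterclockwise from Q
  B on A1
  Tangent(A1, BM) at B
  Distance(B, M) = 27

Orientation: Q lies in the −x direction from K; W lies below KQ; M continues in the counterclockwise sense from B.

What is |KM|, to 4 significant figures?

57.86

K is at the origin; K and Q share the same y with |KQ| = 53.5 and Q on the −x side, so Q = (-53.50, 0.000). The tangent condition forces WQ to be normal to KQ, so W = Q + (0, -6) = (-53.50, -6.000). On A1, Q sits at bearing 90° from W; a 115° counterclockwise sweep puts B at bearing 205°, so B = W + 6.0·(cos 205°, sin 205°) = (-58.94, -8.536). Since A1 is tangent to BM there, WB ⟂ BM, so BM runs along (−sin 205°, cos 205°); with |BM| = 27.0, M = (-47.53, -33.01). Then |KM| = |M − K| = 57.86.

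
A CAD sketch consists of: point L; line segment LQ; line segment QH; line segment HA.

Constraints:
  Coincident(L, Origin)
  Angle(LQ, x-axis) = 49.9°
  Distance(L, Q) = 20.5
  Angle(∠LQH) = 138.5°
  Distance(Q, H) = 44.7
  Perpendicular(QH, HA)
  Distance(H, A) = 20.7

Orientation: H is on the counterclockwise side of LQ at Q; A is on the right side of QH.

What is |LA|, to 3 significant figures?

69.2

L is at the origin; LQ runs at 49.9° with length 20.5, so Q = 20.5·(cos 49.9°, sin 49.9°) = (13.2, 15.7). ∠LQH = 138.5°, so QH runs at 49.9° + (180° − 138.5°) = 91.4° from the x-axis; with |QH| = 44.7, H = Q + 44.7·(cos 91.4°, sin 91.4°) = (12.1, 60.4). The perpendicularity gives HA at right angles to QH; with |HA| = 20.7 on the right of QH, A = H + 20.7·(1.00, 0.0244) = (32.8, 60.9). Then |LA| = |A − L| = 69.2.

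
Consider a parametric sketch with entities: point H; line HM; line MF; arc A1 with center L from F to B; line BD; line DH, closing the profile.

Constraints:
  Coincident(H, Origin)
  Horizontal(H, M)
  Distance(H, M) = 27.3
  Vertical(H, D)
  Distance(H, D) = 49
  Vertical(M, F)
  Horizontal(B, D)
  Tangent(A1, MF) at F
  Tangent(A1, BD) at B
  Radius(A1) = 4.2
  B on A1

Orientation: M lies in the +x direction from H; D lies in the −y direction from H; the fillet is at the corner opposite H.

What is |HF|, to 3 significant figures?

52.5

H is at the origin; H and M share the same y with |HM| = 27.3 and M on the +x side, so M = (27.3, 0.00). H and D share the same x with |HD| = 49.0 and D on the −y side, so D = (0.00, -49.0). The virtual corner opposite H is at (27.3, -49.0). The tangent condition forces LF to be normal to MF and tangency of A1 to BD means the radius LB is perpendicular to BD, with radius 4.2, so the center L sits 4.2 in from both sides at L = (23.1, -44.8). That places the tangent points at F = (27.3, -44.8) on MF and B = (23.1, -49.0) on BD. Then |HF| = |F − H| = 52.5.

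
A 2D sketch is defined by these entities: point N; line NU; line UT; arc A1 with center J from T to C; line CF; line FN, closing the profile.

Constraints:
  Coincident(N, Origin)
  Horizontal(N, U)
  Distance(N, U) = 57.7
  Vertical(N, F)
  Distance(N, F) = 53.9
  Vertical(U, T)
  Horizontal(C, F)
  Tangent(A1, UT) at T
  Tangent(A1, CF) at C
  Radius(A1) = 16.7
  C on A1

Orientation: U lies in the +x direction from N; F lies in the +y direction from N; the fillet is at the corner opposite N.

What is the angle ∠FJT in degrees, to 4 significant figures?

157.8°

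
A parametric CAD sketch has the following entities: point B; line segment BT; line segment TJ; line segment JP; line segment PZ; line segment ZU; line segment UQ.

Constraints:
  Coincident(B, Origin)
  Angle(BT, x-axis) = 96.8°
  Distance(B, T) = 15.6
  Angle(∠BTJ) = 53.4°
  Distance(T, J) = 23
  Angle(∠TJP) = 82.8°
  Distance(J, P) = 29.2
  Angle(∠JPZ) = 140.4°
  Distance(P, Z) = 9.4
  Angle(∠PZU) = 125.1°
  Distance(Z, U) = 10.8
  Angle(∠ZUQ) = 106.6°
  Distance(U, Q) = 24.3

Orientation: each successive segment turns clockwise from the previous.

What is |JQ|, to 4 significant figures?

24.85

B is at the origin; BT runs at 96.8° with length 15.6, so T = (-1.847, 15.49). ∠BTJ = 53.4° gives TJ at -29.80° from the x-axis; with |TJ| = 23.0, J = (18.11, 4.060). ∠TJP = 82.8° gives JP at -127.0° from the x-axis; with |JP| = 29.2, P = (0.5385, -19.26). ∠JPZ = 140.4° gives PZ at -166.6° from the x-axis; with |PZ| = 9.4, Z = (-8.606, -21.44). ∠PZU = 125.1° gives ZU at 138.5° from the x-axis; with |ZU| = 10.8, U = (-16.69, -14.28). ∠ZUQ = 106.6° gives UQ at 65.10° from the x-axis; with |UQ| = 24.3, Q = (-6.463, 7.759). Then |JQ| = |Q − J| = 24.85.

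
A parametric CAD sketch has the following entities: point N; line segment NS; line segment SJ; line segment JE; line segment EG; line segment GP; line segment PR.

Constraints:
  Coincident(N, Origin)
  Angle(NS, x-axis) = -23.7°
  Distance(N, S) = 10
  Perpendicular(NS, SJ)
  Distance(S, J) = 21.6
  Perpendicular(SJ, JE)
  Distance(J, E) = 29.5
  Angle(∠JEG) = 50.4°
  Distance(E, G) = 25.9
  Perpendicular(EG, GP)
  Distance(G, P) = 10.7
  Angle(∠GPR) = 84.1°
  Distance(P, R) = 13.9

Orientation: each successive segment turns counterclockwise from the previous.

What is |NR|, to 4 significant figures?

18.79

N is at the origin; NS runs at -23.7° with length 10.0, so S = (9.157, -4.019). NS is perpendicular to SJ, so SJ runs at 66.30°; with |SJ| = 21.6, J = (17.84, 15.76). SJ is perpendicular to JE, so JE runs at 156.3°; with |JE| = 29.5, E = (-9.173, 27.62). ∠JEG = 50.4° gives EG at -74.10° from the x-axis; with |EG| = 25.9, G = (-2.078, 2.707). EG ⟂ GP, so GP runs at 15.90°; with |GP| = 10.7, P = (8.213, 5.639). ∠GPR = 84.1° gives PR at 111.8° from the x-axis; with |PR| = 13.9, R = (3.051, 18.54). Then |NR| = |R − N| = 18.79.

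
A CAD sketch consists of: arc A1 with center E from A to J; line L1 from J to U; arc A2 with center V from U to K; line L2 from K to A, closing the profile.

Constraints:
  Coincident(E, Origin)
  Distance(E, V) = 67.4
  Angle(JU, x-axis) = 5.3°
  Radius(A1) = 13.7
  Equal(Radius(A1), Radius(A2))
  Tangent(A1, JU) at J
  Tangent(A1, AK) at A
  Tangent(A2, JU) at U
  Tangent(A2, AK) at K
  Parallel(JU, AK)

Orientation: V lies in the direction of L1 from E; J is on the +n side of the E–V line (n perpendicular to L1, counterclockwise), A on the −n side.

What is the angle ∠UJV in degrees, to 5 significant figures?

11.490°

The slot axis is L1's direction at 5.3°, so u = (cos 5.3°, sin 5.3°) = (0.99572, 0.092371) and n = (−sin 5.3°, cos 5.3°) = (-0.092371, 0.99572). E is at the origin and V lies 67.4 along u from E, so V = 67.4·u = (67.112, 6.2258). Tangency of A1 to both parallel lines with radius 13.7 puts J and A at E ± 13.7·n: J = (-1.2655, 13.641), A = (1.2655, -13.641). Equal radii place U and K the same way about V: U = V + 13.7·n = (65.846, 19.867), K = V − 13.7·n = (68.377, -7.4157). Then cos ∠UJV = JU·JV / (|JU||JV|), giving 11.490°.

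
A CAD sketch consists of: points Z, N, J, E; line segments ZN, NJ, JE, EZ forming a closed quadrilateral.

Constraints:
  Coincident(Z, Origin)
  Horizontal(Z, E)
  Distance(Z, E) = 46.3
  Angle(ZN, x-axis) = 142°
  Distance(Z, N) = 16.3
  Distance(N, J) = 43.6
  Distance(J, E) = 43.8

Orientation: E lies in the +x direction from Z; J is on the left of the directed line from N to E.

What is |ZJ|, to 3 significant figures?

42.5

Z is at the origin; Z and E share the same y with |ZE| = 46.3 and E in +x, so E = (46.3, 0). ZN runs at 142.0° with |ZN| = 16.3, so N = (-12.8, 10.0). J is determined by |NJ| = 43.6 and |JE| = 43.8 together: it lies at the intersection of circle(N, 43.6) and circle(E, 43.8). With |NE| = 60.0, the foot of the radical line on NE is 29.8 from N and the perpendicular offset is √(43.6² − 29.8²) = 31.8. Taking the left-of-NE solution: J = (21.9, 36.4).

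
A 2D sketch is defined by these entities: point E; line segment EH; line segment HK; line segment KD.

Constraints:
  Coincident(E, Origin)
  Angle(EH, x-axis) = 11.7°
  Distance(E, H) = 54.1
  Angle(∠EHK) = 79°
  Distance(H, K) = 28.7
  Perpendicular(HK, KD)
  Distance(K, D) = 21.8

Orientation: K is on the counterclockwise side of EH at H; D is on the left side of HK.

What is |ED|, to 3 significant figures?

36.3

E is at the origin; EH runs at 11.7° with length 54.1, so H = 54.1·(cos 11.7°, sin 11.7°) = (53.0, 11.0). ∠EHK = 79.0°, so HK runs at 11.7° + (180° − 79.0°) = 113° from the x-axis; with |HK| = 28.7, K = H + 28.7·(cos 113°, sin 113°) = (41.9, 37.4). The perpendicularity gives KD at right angles to HK; with |KD| = 21.8 on the left of HK, D = K + 21.8·(-0.923, -0.386) = (21.8, 29.0). Then |ED| = |D − E| = 36.3.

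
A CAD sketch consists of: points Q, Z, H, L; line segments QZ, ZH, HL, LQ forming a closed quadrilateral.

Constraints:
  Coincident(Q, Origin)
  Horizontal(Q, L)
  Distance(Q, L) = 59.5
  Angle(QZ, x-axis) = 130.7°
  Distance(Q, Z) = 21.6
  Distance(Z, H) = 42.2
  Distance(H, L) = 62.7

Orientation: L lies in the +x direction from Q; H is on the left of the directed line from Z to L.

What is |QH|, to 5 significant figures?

48.412

Q is at the origin; QL is horizontal with |QL| = 59.5 and L in +x, so L = (59.5, 0). QZ runs at 130.7° with |QZ| = 21.6, so Z = (-14.085, 16.376). H is determined by |ZH| = 42.2 and |HL| = 62.7 together: it lies at the intersection of circle(Z, 42.2) and circle(L, 62.7). With |ZL| = 75.385, the foot of the radical line on ZL is 23.430 from Z and the perpendicular offset is √(42.2² − 23.430²) = 35.098. Taking the left-of-ZL solution: H = (16.409, 45.546).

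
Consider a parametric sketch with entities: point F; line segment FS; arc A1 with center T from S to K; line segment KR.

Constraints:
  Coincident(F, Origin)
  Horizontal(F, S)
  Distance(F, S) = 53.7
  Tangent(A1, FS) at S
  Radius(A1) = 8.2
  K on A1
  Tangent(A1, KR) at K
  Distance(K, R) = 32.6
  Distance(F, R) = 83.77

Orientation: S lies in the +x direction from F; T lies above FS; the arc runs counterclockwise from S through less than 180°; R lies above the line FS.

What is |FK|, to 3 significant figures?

60.9

Checks: |TS| = 8.200 ✓; |TK| = 8.200 ✓; ∠(TK, KR) = 90.00° ✓; |KR| = 32.60 ✓; |FR| = 83.77 ✓.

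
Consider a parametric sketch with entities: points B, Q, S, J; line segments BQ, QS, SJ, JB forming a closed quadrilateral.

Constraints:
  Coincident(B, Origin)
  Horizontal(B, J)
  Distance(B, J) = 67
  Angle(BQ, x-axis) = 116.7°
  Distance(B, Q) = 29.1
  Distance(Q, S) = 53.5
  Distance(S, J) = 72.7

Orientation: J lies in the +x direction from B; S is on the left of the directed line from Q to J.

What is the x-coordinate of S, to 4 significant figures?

27.41

B is at the origin; BJ is horizontal with |BJ| = 67.0 and J in +x, so J = (67.0, 0). BQ runs at 116.7° with |BQ| = 29.1, so Q = (-13.08, 26.00). S is determined by |QS| = 53.5 and |SJ| = 72.7 together: it lies at the intersection of circle(Q, 53.5) and circle(J, 72.7). With |QJ| = 84.19, the foot of the radical line on QJ is 27.70 from Q and the perpendicular offset is √(53.5² − 27.70²) = 45.77. Taking the left-of-QJ solution: S = (27.41, 60.97).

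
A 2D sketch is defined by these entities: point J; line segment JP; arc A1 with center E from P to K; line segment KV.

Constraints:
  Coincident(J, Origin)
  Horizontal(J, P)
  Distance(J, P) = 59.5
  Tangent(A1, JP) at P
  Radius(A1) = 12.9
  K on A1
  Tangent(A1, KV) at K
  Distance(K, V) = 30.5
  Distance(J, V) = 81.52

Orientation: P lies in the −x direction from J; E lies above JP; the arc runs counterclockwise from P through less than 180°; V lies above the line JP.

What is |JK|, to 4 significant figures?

53.53

Checks: |EK| = 12.90 ✓; ∠(EK, KV) = 90.00° ✓; |KV| = 30.50 ✓; |JV| = 81.52 ✓.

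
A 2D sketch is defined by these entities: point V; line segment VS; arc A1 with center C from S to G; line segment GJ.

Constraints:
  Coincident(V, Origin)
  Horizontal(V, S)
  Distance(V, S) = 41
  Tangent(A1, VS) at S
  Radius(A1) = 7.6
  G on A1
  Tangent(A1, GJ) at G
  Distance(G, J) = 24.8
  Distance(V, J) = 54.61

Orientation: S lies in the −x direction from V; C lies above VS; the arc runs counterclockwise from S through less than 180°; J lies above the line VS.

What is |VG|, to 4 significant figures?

35.51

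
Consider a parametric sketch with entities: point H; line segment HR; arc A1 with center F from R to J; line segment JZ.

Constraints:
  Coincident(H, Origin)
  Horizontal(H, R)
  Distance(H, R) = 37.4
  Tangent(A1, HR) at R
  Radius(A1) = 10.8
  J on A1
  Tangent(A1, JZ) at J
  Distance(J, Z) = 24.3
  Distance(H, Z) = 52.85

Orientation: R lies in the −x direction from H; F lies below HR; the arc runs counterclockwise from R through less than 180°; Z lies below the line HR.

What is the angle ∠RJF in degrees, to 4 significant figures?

32.96°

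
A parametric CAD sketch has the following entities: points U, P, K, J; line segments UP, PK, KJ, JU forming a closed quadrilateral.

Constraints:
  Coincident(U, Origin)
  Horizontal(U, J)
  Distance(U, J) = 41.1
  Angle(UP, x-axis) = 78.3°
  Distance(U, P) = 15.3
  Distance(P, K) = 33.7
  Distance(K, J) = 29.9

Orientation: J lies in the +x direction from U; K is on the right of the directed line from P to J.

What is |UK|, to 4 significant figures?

22.72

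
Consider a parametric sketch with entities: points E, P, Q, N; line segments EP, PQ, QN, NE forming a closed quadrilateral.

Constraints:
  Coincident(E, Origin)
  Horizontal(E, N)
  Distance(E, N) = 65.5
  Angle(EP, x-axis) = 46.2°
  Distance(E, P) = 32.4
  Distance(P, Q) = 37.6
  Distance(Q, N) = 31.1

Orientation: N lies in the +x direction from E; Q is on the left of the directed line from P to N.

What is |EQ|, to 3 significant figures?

66.7

Checks: |PQ| = 37.60 ✓; |QN| = 31.10 ✓.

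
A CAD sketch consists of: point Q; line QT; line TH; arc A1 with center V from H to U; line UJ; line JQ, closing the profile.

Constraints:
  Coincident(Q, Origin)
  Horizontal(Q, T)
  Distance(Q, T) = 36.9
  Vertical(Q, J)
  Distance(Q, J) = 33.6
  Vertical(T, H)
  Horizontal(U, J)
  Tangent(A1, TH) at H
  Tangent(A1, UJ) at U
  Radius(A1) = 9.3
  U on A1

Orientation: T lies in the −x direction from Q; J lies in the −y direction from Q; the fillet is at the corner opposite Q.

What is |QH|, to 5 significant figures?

44.183

Q is at the origin; QT is horizontal with |QT| = 36.9 and T on the −x side, so T = (-36.900, 0.0000). Q and J share the same x with |QJ| = 33.6 and J on the −y side, so J = (0.0000, -33.600). The virtual corner opposite Q is at (-36.900, -33.600). A1 meets TH tangentially, so VH is at right angles to TH and the tangent condition forces VU to be normal to UJ, with radius 9.3, so the center V sits 9.3 in from both sides at V = (-27.600, -24.300). That places the tangent points at H = (-36.900, -24.300) on TH and U = (-27.600, -33.600) on UJ. Then |QH| = |H − Q| = 44.183.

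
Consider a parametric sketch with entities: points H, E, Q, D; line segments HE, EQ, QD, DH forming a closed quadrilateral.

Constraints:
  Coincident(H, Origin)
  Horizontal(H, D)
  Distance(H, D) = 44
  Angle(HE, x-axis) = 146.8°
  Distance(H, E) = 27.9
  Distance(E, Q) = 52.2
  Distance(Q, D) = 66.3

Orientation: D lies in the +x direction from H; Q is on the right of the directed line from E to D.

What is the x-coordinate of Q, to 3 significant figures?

-11.9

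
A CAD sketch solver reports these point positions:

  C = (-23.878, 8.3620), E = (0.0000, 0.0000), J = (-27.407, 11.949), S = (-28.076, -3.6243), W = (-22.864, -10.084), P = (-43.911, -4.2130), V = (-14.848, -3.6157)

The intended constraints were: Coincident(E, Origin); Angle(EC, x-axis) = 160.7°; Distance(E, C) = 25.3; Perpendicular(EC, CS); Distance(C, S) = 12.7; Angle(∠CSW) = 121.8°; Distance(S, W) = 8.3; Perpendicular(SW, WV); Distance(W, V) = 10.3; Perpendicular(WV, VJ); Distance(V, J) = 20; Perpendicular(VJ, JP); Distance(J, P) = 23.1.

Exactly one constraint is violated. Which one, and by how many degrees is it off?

Perpendicular(VJ, JP) — off by 5.50°.

E = (0.00, 0.00) ✓; EC at 160.7° ✓; |EC| = 25.30 ✓; ∠(EC, CS) = 90.00° ✓; |CS| = 12.70 ✓; ∠CSW = 121.8° ✓; |SW| = 8.300 ✓; ∠(SW, WV) = 90.00° ✓; |WV| = 10.30 ✓; ∠(WV, VJ) = 90.00° ✓; |VJ| = 20.00 ✓; ∠(VJ, JP) = 95.50° ✗; |JP| = 23.10 ✓.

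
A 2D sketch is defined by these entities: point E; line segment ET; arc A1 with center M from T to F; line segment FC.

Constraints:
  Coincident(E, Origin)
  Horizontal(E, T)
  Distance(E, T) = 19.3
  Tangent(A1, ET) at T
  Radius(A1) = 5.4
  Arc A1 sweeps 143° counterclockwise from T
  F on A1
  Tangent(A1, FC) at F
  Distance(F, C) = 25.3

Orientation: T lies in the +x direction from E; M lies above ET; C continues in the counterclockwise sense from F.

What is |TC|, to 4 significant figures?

30.16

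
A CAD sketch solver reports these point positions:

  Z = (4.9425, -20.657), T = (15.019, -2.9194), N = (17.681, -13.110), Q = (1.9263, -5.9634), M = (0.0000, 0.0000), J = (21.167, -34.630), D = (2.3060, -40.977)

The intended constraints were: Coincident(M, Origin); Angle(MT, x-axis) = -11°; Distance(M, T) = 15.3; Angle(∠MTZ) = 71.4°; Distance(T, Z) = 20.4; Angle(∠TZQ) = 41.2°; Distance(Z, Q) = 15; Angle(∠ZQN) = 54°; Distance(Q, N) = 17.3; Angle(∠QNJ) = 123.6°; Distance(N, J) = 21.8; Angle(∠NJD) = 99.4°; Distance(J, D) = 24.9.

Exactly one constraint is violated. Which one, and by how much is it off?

Distance(J, D) = 24.9 — off by 5.00.

M = (0.00, 0.00) ✓; MT at -11.00° ✓; |MT| = 15.30 ✓; ∠MTZ = 71.40° ✓; |TZ| = 20.40 ✓; ∠TZQ = 41.20° ✓; |ZQ| = 15.00 ✓; ∠ZQN = 54.00° ✓; |QN| = 17.30 ✓; ∠QNJ = 123.6° ✓; |NJ| = 21.80 ✓; ∠NJD = 99.40° ✓; |JD| = 19.90 ✗.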